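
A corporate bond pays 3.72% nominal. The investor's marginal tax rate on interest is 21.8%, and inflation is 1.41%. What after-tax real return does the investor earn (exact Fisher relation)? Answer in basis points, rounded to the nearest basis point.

After-tax nominal return = 3.72% × (1 − 0.218) = 2.90904%.
1 + r = 1.0290904 / 1.01410 = 1.014782
After-tax real rate = 1.014782 − 1 → 148 basis points.

148 basis points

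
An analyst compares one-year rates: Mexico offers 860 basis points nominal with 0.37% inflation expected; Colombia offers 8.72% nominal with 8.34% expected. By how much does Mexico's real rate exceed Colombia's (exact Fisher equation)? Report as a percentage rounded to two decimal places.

Mexico: (1 + 0.0860)/(1 + 0.0037) − 1 = 8.1997%
Colombia: (1 + 0.0872)/(1 + 0.0834) − 1 = 0.3507%
Differential = 8.1997% − 0.3507% = 7.8489% → 7.85%.

7.85%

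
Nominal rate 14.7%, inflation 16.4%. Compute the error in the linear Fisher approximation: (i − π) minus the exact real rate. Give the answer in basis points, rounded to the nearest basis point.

-24 basis points

Approximate: r ≈ 14.700% − 16.400% = -1.7000%
Exact: (1 + 0.1470)/(1 + 0.1640) − 1 = -1.4605%
Error = -1.7000% − (-1.4605%) = -0.2395% → -24 basis points.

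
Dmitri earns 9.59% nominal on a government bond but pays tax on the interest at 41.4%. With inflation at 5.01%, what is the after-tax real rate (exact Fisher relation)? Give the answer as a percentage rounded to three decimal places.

0.581%

After-tax nominal return = 9.59% × (1 − 0.414) = 5.61974%.
1 + r = 1.0561974 / 1.05010 = 1.005806
After-tax real rate = 1.005806 − 1 → 0.581%.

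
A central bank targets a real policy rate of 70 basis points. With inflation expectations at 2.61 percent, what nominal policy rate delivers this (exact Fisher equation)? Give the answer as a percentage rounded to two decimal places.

(1 + i) = (1 + r)(1 + π) = 1.00700 × 1.02610 = 1.0332827
i = 1.0332827 − 1, so the required nominal rate is 3.33%.

3.33%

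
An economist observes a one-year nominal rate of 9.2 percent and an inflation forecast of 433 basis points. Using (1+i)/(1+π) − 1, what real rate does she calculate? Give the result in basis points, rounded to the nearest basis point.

467 basis points

By the Fisher relation, 1 + r = (1 + i)/(1 + π).
1 + r = 1.09200 / 1.04330 = 1.046679
r = 1.046679 − 1 = 4.6679%, i.e. 467 basis points.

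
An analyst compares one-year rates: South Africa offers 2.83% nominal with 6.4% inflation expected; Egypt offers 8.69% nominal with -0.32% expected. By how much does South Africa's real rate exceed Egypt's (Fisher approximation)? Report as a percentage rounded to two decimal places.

South Africa: 2.83% − 6.4% = -3.570%
Egypt: 8.69% − (-0.32%) = 9.010%
Differential = -12.580% → -12.58%.

-12.58%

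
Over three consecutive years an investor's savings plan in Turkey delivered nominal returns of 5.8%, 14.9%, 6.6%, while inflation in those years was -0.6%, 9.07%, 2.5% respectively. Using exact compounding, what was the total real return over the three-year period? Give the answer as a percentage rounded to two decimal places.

Compound the nominal returns: 1.0580 × 1.1490 × 1.0660 = 1.295874.
Compound inflation: 0.9940 × 1.0907 × 1.0250 = 1.111260.
Deflate: 1.295874 / 1.111260 = 1.166131.
Total real return = 1.166131 − 1 → 16.61%.

16.61%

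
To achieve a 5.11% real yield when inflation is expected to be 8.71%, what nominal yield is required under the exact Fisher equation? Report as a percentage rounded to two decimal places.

(1 + i) = (1 + r)(1 + π) = 1.05110 × 1.08710 = 1.14265081
i = 1.14265081 − 1, so the required nominal rate is 14.27%.

14.27%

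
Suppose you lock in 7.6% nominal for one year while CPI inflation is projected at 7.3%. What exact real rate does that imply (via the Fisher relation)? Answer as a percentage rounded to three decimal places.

1 + r = 1.07600 / 1.07300 = 1.002796
r = 1.002796 − 1 = 0.2796%, i.e. 0.280%.

0.280%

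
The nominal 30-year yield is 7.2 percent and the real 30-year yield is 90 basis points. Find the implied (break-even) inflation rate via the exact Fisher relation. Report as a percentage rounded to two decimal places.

6.24%

(1 + π) = (1 + i)/(1 + r) = 1.07200 / 1.00900 = 1.062438
Break-even inflation = 1.062438 − 1 → 6.24%.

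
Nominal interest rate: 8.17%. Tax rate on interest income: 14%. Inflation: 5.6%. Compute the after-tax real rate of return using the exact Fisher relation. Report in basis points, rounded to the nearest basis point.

135 basis points

After-tax nominal return = 8.17% × (1 − 0.14) = 7.0262%.
1 + r = 1.070262 / 1.05600 = 1.013506
After-tax real rate = 1.013506 − 1 → 135 basis points.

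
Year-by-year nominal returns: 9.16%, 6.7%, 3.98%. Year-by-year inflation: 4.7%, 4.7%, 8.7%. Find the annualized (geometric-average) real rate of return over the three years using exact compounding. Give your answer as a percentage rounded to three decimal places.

0.543%

Nominal growth factor = 1.0916 × 1.0670 × 1.0398 = 1.21109374
Price-level growth factor = 1.0470 × 1.0470 × 1.0870 = 1.19157918
Real growth factor = 1.21109374 / 1.19157918 = 1.01637705
Annualized real rate = 1.01637705^(1/3) − 1 = 0.5429% → 0.543%.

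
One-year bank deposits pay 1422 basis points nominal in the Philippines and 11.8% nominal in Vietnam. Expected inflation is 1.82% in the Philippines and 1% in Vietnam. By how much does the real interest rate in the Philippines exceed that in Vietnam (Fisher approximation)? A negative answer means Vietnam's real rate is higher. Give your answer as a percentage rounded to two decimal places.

1.60%

The Philippines: 14.22% − 1.82% = 12.400%
Vietnam: 11.8% − 1% = 10.800%
Differential = 1.600% → 1.60%.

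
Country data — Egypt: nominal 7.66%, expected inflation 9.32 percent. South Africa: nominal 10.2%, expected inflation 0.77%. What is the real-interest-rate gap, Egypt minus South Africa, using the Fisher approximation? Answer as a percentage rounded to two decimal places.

Egypt: 7.66% − 9.32% = -1.660%
South Africa: 10.2% − 0.77% = 9.430%
Differential = -11.090% → -11.09%.

-11.09%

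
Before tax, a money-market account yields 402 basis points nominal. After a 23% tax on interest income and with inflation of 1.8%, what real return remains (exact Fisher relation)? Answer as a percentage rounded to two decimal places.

After-tax nominal return = 4.02% × (1 − 0.23) = 3.0954%.
1 + r = 1.030954 / 1.01800 = 1.012725
After-tax real rate = 1.012725 − 1 → 1.27%.

1.27%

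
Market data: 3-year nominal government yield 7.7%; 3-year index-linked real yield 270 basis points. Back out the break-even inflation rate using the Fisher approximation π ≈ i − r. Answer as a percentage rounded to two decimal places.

5.00%

π ≈ i − r = 7.7% − 2.7% → 5.00%.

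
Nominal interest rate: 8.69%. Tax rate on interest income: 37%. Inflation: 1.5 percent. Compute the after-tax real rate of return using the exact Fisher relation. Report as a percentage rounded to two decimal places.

After-tax nominal return = 8.69% × (1 − 0.37) = 5.4747%.
1 + r = 1.054747 / 1.01500 = 1.039160
After-tax real rate = 1.039160 − 1 → 3.92%.

3.92%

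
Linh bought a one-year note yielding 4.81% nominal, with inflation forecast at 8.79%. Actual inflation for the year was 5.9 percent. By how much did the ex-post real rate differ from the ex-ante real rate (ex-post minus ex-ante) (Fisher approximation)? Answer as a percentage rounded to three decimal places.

Ex-ante: 4.81% − 8.79% = -3.980%
Ex-post: 4.81% − 5.9% = -1.090%
Difference (ex-post − ex-ante) = 2.8900% → 2.890%.

2.890%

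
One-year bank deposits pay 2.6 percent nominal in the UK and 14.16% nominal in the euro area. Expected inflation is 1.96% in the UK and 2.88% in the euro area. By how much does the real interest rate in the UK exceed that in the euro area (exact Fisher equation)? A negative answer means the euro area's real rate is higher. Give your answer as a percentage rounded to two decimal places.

-10.34%

The UK: (1 + 0.0260)/(1 + 0.0196) − 1 = 0.6277%
The euro area: (1 + 0.1416)/(1 + 0.0288) − 1 = 10.9642%
Differential = 0.6277% − 10.9642% = -10.3365% → -10.34%.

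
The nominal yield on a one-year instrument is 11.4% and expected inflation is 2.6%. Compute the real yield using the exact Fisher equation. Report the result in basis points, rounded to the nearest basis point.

By the Fisher relation, 1 + r = (1 + i)/(1 + π).
1 + r = 1.11400 / 1.02600 = 1.085770
r = 1.085770 − 1 = 8.5770%, i.e. 858 basis points.

858 basis points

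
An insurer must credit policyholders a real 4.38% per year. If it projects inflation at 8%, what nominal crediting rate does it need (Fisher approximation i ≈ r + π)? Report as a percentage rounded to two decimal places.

i ≈ r + π = 4.38% + 8% = 12.38%.

12.38%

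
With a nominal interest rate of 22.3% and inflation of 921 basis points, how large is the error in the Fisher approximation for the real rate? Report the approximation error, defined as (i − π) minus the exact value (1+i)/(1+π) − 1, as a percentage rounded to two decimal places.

Approximate: r ≈ 22.300% − 9.210% = 13.0900%
Exact: (1 + 0.2230)/(1 + 0.0921) − 1 = 11.9861%
Error = 13.0900% − 11.9861% = 1.1039% → 1.10%.

1.10%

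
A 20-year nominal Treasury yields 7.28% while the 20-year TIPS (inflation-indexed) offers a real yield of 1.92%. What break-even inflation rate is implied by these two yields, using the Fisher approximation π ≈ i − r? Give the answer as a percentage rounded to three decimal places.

π ≈ i − r = 7.28% − 1.92% → 5.360%.

5.360%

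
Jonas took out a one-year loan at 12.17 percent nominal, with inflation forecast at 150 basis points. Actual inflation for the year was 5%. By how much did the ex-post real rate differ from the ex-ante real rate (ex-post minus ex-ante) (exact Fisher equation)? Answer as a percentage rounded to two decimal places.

Ex-ante: (1 + 0.1217)/(1 + 0.0150) − 1 = 10.5123%
Ex-post: (1 + 0.1217)/(1 + 0.0500) − 1 = 6.8286%
Difference (ex-post − ex-ante) = -3.6837% → -3.68%.

-3.68%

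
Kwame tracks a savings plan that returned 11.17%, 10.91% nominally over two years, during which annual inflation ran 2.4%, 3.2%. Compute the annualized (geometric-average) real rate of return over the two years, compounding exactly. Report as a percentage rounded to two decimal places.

Compound the nominal returns: 1.1117 × 1.1091 = 1.23298647.
Compound inflation: 1.0240 × 1.0320 = 1.05676800.
Deflate: 1.23298647 / 1.05676800 = 1.16675228.
Annualized real rate = 1.16675228^(1/2) − 1 = 8.0163% → 8.02%.

8.02%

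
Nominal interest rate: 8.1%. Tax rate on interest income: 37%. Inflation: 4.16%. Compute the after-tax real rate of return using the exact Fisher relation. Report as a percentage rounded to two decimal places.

After-tax nominal return = 8.1% × (1 − 0.37) = 5.1030%.
1 + r = 1.05103 / 1.04160 = 1.009053
After-tax real rate = 1.009053 − 1 → 0.91%.

0.91%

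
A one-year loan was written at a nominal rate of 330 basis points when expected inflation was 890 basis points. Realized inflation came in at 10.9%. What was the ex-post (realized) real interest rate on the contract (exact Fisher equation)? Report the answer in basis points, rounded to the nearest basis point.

Ex-post: (1 + 0.0330)/(1 + 0.1090) − 1 = -6.8530%
So the realized real rate is -685 basis points.

-685 basis points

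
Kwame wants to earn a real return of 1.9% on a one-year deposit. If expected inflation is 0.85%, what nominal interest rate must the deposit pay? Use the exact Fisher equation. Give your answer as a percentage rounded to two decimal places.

2.77%

(1 + i) = (1 + r)(1 + π) = 1.01900 × 1.00850 = 1.0276615
i = 1.0276615 − 1, so the required nominal rate is 2.77%.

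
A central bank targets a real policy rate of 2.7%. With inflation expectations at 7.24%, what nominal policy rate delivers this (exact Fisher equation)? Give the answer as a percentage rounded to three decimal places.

10.135%

(1 + i) = (1 + r)(1 + π) = 1.02700 × 1.07240 = 1.1013548
i = 1.1013548 − 1, so the required nominal rate is 10.135%.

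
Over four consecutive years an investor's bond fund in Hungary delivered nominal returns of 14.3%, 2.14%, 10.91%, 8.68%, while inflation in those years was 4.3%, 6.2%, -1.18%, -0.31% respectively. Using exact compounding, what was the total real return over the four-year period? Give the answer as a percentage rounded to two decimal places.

28.96%

Compound the nominal returns: 1.1430 × 1.0214 × 1.1091 × 1.0868 = 1.407221.
Compound inflation: 1.0430 × 1.0620 × 0.9882 × 0.9969 = 1.091202.
Deflate: 1.407221 / 1.091202 = 1.289606.
Total real return = 1.289606 − 1 → 28.96%.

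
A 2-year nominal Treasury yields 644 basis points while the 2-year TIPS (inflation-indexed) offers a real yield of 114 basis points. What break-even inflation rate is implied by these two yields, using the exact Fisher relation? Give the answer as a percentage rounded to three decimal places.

(1 + π) = (1 + i)/(1 + r) = 1.06440 / 1.01140 = 1.052403
Break-even inflation = 1.052403 − 1 → 5.240%.

5.240%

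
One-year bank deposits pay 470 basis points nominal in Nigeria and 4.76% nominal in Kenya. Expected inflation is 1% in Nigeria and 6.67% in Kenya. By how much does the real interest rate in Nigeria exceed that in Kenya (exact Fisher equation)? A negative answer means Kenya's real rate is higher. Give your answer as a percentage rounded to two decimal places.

Nigeria: (1 + 0.0470)/(1 + 0.0100) − 1 = 3.6634%
Kenya: (1 + 0.0476)/(1 + 0.0667) − 1 = -1.7906%
Differential = 3.6634% − (-1.7906%) = 5.4539% → 5.45%.

5.45%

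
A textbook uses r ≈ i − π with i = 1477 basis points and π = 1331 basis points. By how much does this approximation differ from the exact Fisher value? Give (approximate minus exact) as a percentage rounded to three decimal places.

0.171%

Approximate: r ≈ 14.770% − 13.310% = 1.4600%
Exact: (1 + 0.1477)/(1 + 0.1331) − 1 = 1.288501%
Error = 1.4600% − 1.288501% = 0.171499% → 0.171%.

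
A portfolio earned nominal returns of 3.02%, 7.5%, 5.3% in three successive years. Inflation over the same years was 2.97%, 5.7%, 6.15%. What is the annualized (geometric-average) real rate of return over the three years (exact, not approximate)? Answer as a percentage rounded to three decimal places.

0.312%

Compound the nominal returns: 1.0302 × 1.0750 × 1.0530 = 1.166160645.
Compound inflation: 1.0297 × 1.0570 × 1.0615 = 1.155329063.
Deflate: 1.166160645 / 1.155329063 = 1.009375322.
Annualized real rate = 1.009375322^(1/3) − 1 = 0.31154% → 0.312%.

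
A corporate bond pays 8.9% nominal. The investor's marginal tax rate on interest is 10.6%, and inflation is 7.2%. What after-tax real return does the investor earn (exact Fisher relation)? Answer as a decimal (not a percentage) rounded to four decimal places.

After-tax nominal return = 8.9% × (1 − 0.106) = 7.9566%.
1 + r = 1.079566 / 1.07200 = 1.007058
After-tax real rate = 1.007058 − 1 → 0.0071.

0.0071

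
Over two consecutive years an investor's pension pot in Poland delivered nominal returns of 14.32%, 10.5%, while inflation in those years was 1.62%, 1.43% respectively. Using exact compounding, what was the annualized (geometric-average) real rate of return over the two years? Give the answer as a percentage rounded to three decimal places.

10.706%

Nominal growth factor = 1.1432 × 1.1050 = 1.26323600
Price-level growth factor = 1.0162 × 1.0143 = 1.03073166
Real growth factor = 1.26323600 / 1.03073166 = 1.22557213
Annualized real rate = 1.22557213^(1/2) − 1 = 10.7056% → 10.706%.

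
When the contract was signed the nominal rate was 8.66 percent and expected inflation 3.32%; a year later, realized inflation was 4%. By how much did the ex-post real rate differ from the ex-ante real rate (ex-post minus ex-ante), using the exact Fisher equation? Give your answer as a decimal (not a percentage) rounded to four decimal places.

Ex-ante: (1 + 0.0866)/(1 + 0.0332) − 1 = 5.1684%
Ex-post: (1 + 0.0866)/(1 + 0.0400) − 1 = 4.4808%
Difference (ex-post − ex-ante) = -0.6876% → -0.0069.

-0.0069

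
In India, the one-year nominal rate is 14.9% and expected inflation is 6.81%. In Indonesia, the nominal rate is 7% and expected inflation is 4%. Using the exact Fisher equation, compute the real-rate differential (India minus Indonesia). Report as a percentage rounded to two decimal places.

India: (1 + 0.1490)/(1 + 0.0681) − 1 = 7.5742%
Indonesia: (1 + 0.0700)/(1 + 0.0400) − 1 = 2.8846%
Differential = 7.5742% − 2.8846% = 4.6896% → 4.69%.

4.69%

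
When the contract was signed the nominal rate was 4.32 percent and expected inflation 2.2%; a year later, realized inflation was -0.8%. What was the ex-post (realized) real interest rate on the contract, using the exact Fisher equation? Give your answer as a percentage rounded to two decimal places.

5.16%

Ex-post: (1 + 0.0432)/(1 − 0.0080) − 1 = 5.1613%
So the realized real rate is 5.16%.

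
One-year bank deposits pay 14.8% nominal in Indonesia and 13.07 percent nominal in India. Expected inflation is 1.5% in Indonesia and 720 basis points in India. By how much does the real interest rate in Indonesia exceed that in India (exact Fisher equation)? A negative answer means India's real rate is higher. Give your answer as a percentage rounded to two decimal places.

Indonesia: (1 + 0.1480)/(1 + 0.0150) − 1 = 13.1034%
India: (1 + 0.1307)/(1 + 0.0720) − 1 = 5.4757%
Differential = 13.1034% − 5.4757% = 7.6277% → 7.63%.

7.63%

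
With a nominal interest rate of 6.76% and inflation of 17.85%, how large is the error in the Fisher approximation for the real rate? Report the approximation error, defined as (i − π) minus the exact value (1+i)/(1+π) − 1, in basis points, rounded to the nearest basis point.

-168 basis points

Approximate: r ≈ 6.760% − 17.850% = -11.0900%
Exact: (1 + 0.0676)/(1 + 0.1785) − 1 = -9.4103%
Error = -11.0900% − (-9.4103%) = -1.6797% → -168 basis points.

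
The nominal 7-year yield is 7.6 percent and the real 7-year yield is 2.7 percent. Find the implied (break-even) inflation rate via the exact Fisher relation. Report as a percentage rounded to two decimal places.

4.77%

(1 + π) = (1 + i)/(1 + r) = 1.07600 / 1.02700 = 1.047712
Break-even inflation = 1.047712 − 1 → 4.77%.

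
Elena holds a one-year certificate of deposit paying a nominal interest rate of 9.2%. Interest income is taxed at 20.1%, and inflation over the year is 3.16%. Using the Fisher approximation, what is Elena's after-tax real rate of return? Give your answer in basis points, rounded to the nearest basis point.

After-tax nominal return = 9.2% × (1 − 0.201) = 7.3508%.
r ≈ 7.3508% − 3.16% → 419 basis points.

419 basis points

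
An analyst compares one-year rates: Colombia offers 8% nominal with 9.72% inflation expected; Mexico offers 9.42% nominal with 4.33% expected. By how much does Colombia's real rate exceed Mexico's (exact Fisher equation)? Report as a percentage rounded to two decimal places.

Colombia: (1 + 0.0800)/(1 + 0.0972) − 1 = -1.5676%
Mexico: (1 + 0.0942)/(1 + 0.0433) − 1 = 4.8788%
Differential = -1.5676% − 4.8788% = -6.4464% → -6.45%.

-6.45%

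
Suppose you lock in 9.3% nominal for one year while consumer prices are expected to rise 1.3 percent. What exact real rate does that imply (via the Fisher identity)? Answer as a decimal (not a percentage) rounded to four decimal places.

1 + r = 1.09300 / 1.01300 = 1.078973
r = 1.078973 − 1 = 7.8973%, i.e. 0.0790.

0.0790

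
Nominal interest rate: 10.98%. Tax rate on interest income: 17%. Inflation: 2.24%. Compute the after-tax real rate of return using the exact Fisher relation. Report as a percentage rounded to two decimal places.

After-tax nominal return = 10.98% × (1 − 0.17) = 9.1134%.
1 + r = 1.091134 / 1.02240 = 1.067228
After-tax real rate = 1.067228 − 1 → 6.72%.

6.72%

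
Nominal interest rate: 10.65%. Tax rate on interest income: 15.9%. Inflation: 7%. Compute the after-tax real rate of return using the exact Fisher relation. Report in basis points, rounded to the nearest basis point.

183 basis points

After-tax nominal return = 10.65% × (1 − 0.159) = 8.95665%.
1 + r = 1.0895665 / 1.07000 = 1.018286
After-tax real rate = 1.018286 − 1 → 183 basis points.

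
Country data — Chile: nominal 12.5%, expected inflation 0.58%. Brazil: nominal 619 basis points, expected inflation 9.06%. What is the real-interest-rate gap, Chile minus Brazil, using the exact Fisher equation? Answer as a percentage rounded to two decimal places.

14.48%

Chile: (1 + 0.1250)/(1 + 0.0058) − 1 = 11.8513%
Brazil: (1 + 0.0619)/(1 + 0.0906) − 1 = -2.6316%
Differential = 11.8513% − (-2.6316%) = 14.4828% → 14.48%.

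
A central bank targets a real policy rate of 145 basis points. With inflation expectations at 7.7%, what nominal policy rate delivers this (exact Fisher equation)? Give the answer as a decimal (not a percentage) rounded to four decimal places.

(1 + i) = (1 + r)(1 + π) = 1.01450 × 1.07700 = 1.0926165
i = 1.0926165 − 1, so the required nominal rate is 0.0926.

0.0926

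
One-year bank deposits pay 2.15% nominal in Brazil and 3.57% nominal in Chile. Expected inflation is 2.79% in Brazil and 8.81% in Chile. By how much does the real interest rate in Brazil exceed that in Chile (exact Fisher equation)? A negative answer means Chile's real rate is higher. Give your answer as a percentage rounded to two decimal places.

4.19%

Brazil: (1 + 0.0215)/(1 + 0.0279) − 1 = -0.6226%
Chile: (1 + 0.0357)/(1 + 0.0881) − 1 = -4.8157%
Differential = -0.6226% − (-4.8157%) = 4.1931% → 4.19%.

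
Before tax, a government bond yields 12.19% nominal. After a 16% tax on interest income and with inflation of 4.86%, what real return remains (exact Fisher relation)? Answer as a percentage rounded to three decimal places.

5.130%

After-tax nominal return = 12.19% × (1 − 0.16) = 10.2396%.
1 + r = 1.102396 / 1.04860 = 1.051303
After-tax real rate = 1.051303 − 1 → 5.130%.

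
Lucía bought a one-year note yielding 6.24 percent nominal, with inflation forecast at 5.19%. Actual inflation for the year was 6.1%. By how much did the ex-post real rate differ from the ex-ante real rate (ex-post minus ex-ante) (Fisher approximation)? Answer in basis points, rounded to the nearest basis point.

Ex-ante: 6.24% − 5.19% = 1.050%
Ex-post: 6.24% − 6.1% = 0.140%
Difference (ex-post − ex-ante) = -0.9100% → -91 basis points.

-91 basis points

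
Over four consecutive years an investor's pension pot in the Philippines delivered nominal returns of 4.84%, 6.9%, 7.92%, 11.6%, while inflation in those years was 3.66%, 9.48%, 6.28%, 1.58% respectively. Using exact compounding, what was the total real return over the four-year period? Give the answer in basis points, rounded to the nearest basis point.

Nominal growth factor = 1.0484 × 1.0690 × 1.0792 × 1.1160 = 1.349804
Price-level growth factor = 1.0366 × 1.0948 × 1.0628 × 1.0158 = 1.225196
Real growth factor = 1.349804 / 1.225196 = 1.101704
Total real return = 1.101704 − 1 → 1017 basis points.

1017 basis points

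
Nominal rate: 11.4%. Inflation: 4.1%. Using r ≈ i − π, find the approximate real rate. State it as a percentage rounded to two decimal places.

7.30%

r ≈ i − π = 11.4% − 4.1% = 7.30%.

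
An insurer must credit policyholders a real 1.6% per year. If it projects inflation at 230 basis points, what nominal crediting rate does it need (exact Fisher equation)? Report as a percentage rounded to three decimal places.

(1 + i) = (1 + r)(1 + π) = 1.01600 × 1.02300 = 1.039368
i = 1.039368 − 1, so the required nominal rate is 3.937%.

3.937%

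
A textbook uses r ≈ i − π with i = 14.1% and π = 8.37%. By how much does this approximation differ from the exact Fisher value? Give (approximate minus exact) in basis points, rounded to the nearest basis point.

Approximate: r ≈ 14.100% − 8.370% = 5.7300%
Exact: (1 + 0.1410)/(1 + 0.0837) − 1 = 5.2874%
Error = 5.7300% − 5.2874% = 0.4426% → 44 basis points.

44 basis points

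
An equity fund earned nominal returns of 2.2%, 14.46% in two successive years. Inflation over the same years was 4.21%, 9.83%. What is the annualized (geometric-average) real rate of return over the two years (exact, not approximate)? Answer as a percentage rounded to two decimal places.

Nominal growth factor = 1.0220 × 1.1446 = 1.16978120
Price-level growth factor = 1.0421 × 1.0983 = 1.14453843
Real growth factor = 1.16978120 / 1.14453843 = 1.02205498
Annualized real rate = 1.02205498^(1/2) − 1 = 1.0967% → 1.10%.

1.10%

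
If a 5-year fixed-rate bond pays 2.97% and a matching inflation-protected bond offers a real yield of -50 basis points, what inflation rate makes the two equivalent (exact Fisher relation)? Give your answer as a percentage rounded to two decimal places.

(1 + π) = (1 + i)/(1 + r) = 1.02970 / 0.99500 = 1.034874
Break-even inflation = 1.034874 − 1 → 3.49%.

3.49%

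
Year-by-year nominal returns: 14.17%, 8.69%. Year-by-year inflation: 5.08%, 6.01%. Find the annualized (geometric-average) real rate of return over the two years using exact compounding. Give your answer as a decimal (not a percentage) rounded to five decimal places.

0.05545

Nominal growth factor = 1.1417 × 1.0869 = 1.24091373
Price-level growth factor = 1.0508 × 1.0601 = 1.11395308
Real growth factor = 1.24091373 / 1.11395308 = 1.11397307
Annualized real rate = 1.11397307^(1/2) − 1 = 5.5449% → 0.05545.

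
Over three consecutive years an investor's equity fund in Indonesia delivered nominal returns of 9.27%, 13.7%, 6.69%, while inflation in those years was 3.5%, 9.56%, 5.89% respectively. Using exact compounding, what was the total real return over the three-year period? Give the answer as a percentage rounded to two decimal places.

10.39%

Nominal growth factor = 1.0927 × 1.1370 × 1.0669 = 1.325516
Price-level growth factor = 1.0350 × 1.0956 × 1.0589 = 1.200735
Real growth factor = 1.325516 / 1.200735 = 1.103921
Total real return = 1.103921 − 1 → 10.39%.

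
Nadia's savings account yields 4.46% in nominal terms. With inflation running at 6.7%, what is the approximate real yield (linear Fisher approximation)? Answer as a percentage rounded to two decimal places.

-2.24%

r ≈ i − π = 4.46% − 6.7% = -2.24%.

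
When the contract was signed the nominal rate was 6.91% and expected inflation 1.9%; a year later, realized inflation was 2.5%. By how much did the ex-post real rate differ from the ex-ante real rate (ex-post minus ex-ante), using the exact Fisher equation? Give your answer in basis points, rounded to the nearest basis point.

Ex-ante: (1 + 0.0691)/(1 + 0.0190) − 1 = 4.9166%
Ex-post: (1 + 0.0691)/(1 + 0.0250) − 1 = 4.3024%
Difference (ex-post − ex-ante) = -0.6141% → -61 basis points.

-61 basis points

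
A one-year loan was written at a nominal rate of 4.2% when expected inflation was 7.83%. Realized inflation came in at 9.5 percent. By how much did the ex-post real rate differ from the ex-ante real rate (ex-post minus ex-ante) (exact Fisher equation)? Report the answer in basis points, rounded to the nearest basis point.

-147 basis points

Ex-ante: (1 + 0.0420)/(1 + 0.0783) − 1 = -3.3664%
Ex-post: (1 + 0.0420)/(1 + 0.0950) − 1 = -4.8402%
Difference (ex-post − ex-ante) = -1.4738% → -147 basis points.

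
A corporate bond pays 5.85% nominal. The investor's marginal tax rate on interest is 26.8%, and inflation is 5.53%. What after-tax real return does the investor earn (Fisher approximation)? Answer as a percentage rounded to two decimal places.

After-tax nominal return = 5.85% × (1 − 0.268) = 4.2822%.
r ≈ 4.2822% − 5.53% → -1.25%.

-1.25%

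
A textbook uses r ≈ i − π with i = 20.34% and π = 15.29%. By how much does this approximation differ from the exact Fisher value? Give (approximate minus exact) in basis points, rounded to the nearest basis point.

Approximate: r ≈ 20.340% − 15.290% = 5.0500%
Exact: (1 + 0.2034)/(1 + 0.1529) − 1 = 4.3803%
Error = 5.0500% − 4.3803% = 0.6697% → 67 basis points.

67 basis points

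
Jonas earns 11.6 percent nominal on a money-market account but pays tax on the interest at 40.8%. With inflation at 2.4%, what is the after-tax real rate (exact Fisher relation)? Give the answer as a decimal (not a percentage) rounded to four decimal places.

After-tax nominal return = 11.6% × (1 − 0.408) = 6.8672%.
1 + r = 1.068672 / 1.02400 = 1.043625
After-tax real rate = 1.043625 − 1 → 0.0436.

0.0436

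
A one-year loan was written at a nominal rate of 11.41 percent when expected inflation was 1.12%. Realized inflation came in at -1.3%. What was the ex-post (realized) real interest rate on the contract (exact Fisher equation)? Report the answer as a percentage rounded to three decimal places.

12.877%

Ex-post: (1 + 0.1141)/(1 − 0.0130) − 1 = 12.8774%
So the realized real rate is 12.877%.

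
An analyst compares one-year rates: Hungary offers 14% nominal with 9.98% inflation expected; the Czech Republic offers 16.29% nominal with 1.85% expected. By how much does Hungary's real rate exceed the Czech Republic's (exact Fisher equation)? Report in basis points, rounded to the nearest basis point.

Hungary: (1 + 0.1400)/(1 + 0.0998) − 1 = 3.6552%
The Czech Republic: (1 + 0.1629)/(1 + 0.0185) − 1 = 14.1777%
Differential = 3.6552% − 14.1777% = -10.5225% → -1052 basis points.

-1052 basis points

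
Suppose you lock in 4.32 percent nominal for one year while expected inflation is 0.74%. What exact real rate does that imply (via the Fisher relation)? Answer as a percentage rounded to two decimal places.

1 + r = 1.04320 / 1.00740 = 1.035537
r = 1.035537 − 1 = 3.5537%, i.e. 3.55%.

3.55%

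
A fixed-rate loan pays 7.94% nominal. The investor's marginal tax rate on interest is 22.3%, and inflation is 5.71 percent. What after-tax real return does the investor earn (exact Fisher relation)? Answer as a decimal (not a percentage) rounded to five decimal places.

After-tax nominal return = 7.94% × (1 − 0.223) = 6.16938%.
1 + r = 1.0616938 / 1.05710 = 1.004346
After-tax real rate = 1.004346 − 1 → 0.00435.

0.00435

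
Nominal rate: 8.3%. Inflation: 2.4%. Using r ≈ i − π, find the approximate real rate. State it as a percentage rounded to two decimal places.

5.90%

r ≈ i − π = 8.3% − 2.4% = 5.90%.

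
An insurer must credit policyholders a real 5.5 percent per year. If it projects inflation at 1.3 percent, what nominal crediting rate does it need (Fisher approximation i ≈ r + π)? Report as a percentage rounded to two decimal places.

6.80%

i ≈ r + π = 5.5% + 1.3% = 6.80%.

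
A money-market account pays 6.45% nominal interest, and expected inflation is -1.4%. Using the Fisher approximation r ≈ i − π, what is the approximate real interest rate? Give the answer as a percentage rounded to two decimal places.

r ≈ i − π = 6.45% − (-1.4%) = 7.85%.

7.85%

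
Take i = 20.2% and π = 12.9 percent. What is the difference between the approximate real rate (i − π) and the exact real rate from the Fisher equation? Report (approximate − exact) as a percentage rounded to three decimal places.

Approximate: r ≈ 20.200% − 12.900% = 7.3000%
Exact: (1 + 0.2020)/(1 + 0.1290) − 1 = 6.4659%
Error = 7.3000% − 6.4659% = 0.8341% → 0.834%.

0.834%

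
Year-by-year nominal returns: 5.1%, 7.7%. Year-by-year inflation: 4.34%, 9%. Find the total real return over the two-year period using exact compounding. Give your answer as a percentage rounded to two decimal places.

-0.47%

Compound the nominal returns: 1.0510 × 1.0770 = 1.131927.
Compound inflation: 1.0434 × 1.0900 = 1.137306.
Deflate: 1.131927 / 1.137306 = 0.995270.
Total real return = 0.995270 − 1 → -0.47%.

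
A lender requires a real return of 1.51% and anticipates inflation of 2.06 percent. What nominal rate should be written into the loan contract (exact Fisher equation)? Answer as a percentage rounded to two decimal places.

3.60%

(1 + i) = (1 + r)(1 + π) = 1.01510 × 1.02060 = 1.03601106
i = 1.03601106 − 1, so the required nominal rate is 3.60%.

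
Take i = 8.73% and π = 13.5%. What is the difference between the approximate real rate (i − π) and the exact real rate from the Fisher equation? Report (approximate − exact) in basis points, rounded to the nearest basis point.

Approximate: r ≈ 8.730% − 13.500% = -4.7700%
Exact: (1 + 0.0873)/(1 + 0.1350) − 1 = -4.2026%
Error = -4.7700% − (-4.2026%) = -0.5674% → -57 basis points.

-57 basis points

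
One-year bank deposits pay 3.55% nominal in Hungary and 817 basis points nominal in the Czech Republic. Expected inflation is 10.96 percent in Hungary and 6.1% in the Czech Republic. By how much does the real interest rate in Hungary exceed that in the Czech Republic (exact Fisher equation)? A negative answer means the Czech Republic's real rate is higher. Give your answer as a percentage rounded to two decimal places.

Hungary: (1 + 0.0355)/(1 + 0.1096) − 1 = -6.6781%
The Czech Republic: (1 + 0.0817)/(1 + 0.0610) − 1 = 1.9510%
Differential = -6.6781% − 1.9510% = -8.6291% → -8.63%.

-8.63%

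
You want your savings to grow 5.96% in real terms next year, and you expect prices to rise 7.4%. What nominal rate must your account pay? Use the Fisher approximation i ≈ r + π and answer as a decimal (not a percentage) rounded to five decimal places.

i ≈ r + π = 5.96% + 7.4% = 0.13360.

0.13360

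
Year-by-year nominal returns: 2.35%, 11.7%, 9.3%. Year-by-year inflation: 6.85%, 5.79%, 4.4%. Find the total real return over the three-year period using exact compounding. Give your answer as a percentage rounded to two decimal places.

5.89%

Nominal growth factor = 1.0235 × 1.1170 × 1.0930 = 1.249572
Price-level growth factor = 1.0685 × 1.0579 × 1.0440 = 1.180102
Real growth factor = 1.249572 / 1.180102 = 1.058867
Total real return = 1.058867 − 1 → 5.89%.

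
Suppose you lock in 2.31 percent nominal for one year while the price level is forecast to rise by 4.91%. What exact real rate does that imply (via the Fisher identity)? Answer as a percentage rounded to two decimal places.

-2.48%

1 + r = 1.02310 / 1.04910 = 0.975217
r = 0.975217 − 1 = -2.4783%, i.e. -2.48%.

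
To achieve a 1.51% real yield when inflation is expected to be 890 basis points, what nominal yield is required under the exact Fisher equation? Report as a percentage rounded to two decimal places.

10.54%

(1 + i) = (1 + r)(1 + π) = 1.01510 × 1.08900 = 1.1054439
i = 1.1054439 − 1, so the required nominal rate is 10.54%.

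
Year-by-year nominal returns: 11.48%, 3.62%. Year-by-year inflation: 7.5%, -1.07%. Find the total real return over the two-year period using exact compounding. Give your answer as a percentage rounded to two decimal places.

8.62%

Nominal growth factor = 1.1148 × 1.0362 = 1.155156
Price-level growth factor = 1.0750 × 0.9893 = 1.063498
Real growth factor = 1.155156 / 1.063498 = 1.086186
Total real return = 1.086186 − 1 → 8.62%.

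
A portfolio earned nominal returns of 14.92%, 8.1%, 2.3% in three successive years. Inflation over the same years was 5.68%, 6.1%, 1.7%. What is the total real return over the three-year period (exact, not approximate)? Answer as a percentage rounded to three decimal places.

Compound the nominal returns: 1.1492 × 1.0810 × 1.0230 = 1.270858.
Compound inflation: 1.0568 × 1.0610 × 1.0170 = 1.140326.
Deflate: 1.270858 / 1.140326 = 1.114469.
Total real return = 1.114469 − 1 → 11.447%.

11.447%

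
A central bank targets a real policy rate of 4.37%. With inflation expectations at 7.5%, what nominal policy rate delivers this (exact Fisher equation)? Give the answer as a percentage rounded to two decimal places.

12.20%

(1 + i) = (1 + r)(1 + π) = 1.04370 × 1.07500 = 1.1219775
i = 1.1219775 − 1, so the required nominal rate is 12.20%.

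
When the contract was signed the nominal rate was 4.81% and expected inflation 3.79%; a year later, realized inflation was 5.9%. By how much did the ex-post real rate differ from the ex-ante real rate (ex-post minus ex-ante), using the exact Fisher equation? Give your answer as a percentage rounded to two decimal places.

-2.01%

Ex-ante: (1 + 0.0481)/(1 + 0.0379) − 1 = 0.9828%
Ex-post: (1 + 0.0481)/(1 + 0.0590) − 1 = -1.0293%
Difference (ex-post − ex-ante) = -2.0120% → -2.01%.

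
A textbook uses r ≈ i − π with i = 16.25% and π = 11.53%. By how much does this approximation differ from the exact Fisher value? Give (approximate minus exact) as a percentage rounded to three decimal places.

Approximate: r ≈ 16.250% − 11.530% = 4.7200%
Exact: (1 + 0.1625)/(1 + 0.1153) − 1 = 4.2320%
Error = 4.7200% − 4.2320% = 0.4880% → 0.488%.

0.488%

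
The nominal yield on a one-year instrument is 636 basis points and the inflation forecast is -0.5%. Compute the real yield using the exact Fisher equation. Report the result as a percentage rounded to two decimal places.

6.89%

By the Fisher relation, 1 + r = (1 + i)/(1 + π).
1 + r = 1.06360 / 0.99500 = 1.068945
r = 1.068945 − 1 = 6.8945%, i.e. 6.89%.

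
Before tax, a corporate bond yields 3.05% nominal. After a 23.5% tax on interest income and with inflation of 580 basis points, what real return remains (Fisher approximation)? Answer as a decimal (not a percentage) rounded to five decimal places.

-0.03467

After-tax nominal return = 3.05% × (1 − 0.235) = 2.33325%.
r ≈ 2.33325% − 5.8% → -0.03467.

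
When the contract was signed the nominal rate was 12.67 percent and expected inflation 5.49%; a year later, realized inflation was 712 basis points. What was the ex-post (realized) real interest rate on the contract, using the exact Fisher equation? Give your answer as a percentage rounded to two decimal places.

5.18%

Ex-post: (1 + 0.1267)/(1 + 0.0712) − 1 = 5.1811%
So the realized real rate is 5.18%.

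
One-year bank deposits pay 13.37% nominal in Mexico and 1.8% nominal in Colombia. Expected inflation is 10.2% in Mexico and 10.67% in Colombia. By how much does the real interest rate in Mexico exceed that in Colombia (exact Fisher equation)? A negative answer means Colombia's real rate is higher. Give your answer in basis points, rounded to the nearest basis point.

1089 basis points

Mexico: (1 + 0.1337)/(1 + 0.1020) − 1 = 2.8766%
Colombia: (1 + 0.0180)/(1 + 0.1067) − 1 = -8.0148%
Differential = 2.8766% − (-8.0148%) = 10.8914% → 1089 basis points.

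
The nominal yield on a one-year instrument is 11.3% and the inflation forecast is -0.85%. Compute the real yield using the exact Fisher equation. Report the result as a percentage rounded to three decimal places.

By the Fisher identity, 1 + r = (1 + i)/(1 + π).
1 + r = 1.11300 / 0.99150 = 1.122542
r = 1.122542 − 1 = 12.2542%, i.e. 12.254%.

12.254%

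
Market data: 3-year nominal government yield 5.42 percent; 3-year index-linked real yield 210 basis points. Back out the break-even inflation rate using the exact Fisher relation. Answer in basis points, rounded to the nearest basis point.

(1 + π) = (1 + i)/(1 + r) = 1.05420 / 1.02100 = 1.032517
Break-even inflation = 1.032517 − 1 → 325 basis points.

325 basis points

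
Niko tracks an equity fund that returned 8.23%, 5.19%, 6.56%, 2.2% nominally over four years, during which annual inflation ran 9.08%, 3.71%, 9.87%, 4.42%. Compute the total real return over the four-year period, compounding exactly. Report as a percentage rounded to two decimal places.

-4.47%

Nominal growth factor = 1.0823 × 1.0519 × 1.0656 × 1.0220 = 1.239845
Price-level growth factor = 1.0908 × 1.0371 × 1.0987 × 1.0442 = 1.297862
Real growth factor = 1.239845 / 1.297862 = 0.955298
Total real return = 0.955298 − 1 → -4.47%.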